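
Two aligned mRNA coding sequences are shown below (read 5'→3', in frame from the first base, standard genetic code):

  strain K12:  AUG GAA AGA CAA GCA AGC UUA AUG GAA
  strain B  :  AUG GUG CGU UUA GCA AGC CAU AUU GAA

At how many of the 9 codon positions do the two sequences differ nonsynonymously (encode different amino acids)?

Codon 1: AUG Met / AUG Met — identical.
Codon 2: GAA Glu / GUG Val — nonsynonymous.
Codon 3: AGA Arg / CGU Arg — synonymous.
Codon 4: CAA Gln / UUA Leu — nonsynonymous.
Codon 5: GCA Ala / GCA Ala — identical.
Codon 6: AGC Ser / AGC Ser — identical.
Codon 7: UUA Leu / CAU His — nonsynonymous.
Codon 8: AUG Met / AUU Ile — nonsynonymous.
Codon 9: GAA Glu / GAA Glu — identical.
Nonsynonymous differences: 4.

4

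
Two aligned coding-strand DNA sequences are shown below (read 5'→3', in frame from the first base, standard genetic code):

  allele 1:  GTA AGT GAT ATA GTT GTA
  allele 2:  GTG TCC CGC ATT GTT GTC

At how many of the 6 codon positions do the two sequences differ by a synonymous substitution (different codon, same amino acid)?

4

Codon 1: GTA Val / GTG Val — synonymous.
Codon 2: AGT Ser / TCC Ser — synonymous.
Codon 3: GAT Asp / CGC Arg — nonsynonymous.
Codon 4: ATA Ile / ATT Ile — synonymous.
Codon 5: GTT Val / GTT Val — identical.
Codon 6: GTA Val / GTC Val — synonymous.
Synonymous differences: 4.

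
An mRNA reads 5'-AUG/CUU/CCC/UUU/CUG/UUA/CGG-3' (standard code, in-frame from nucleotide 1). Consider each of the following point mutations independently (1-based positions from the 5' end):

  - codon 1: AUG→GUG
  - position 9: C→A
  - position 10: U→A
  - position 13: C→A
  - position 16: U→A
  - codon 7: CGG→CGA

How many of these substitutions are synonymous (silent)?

2

Codon 1: AUG (Met) → GUG (Val) — missense.
Codon 3: CCC (Pro) → CCA (Pro) — synonymous.
Codon 4: UUU (Phe) → AUU (Ile) — missense.
Codon 5: CUG (Leu) → AUG (Met) — missense.
Codon 6: UUA (Leu) → AUA (Ile) — missense.
Codon 7: CGG (Arg) → CGA (Arg) — synonymous.
Synonymous: 2 of 6.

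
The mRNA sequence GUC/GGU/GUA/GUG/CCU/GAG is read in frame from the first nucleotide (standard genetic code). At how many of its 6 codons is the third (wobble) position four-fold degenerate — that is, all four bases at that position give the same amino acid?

Codon 1 GUC (Val): third position 4-fold.
Codon 2 GGU (Gly): third position 4-fold.
Codon 3 GUA (Val): third position 4-fold.
Codon 4 GUG (Val): third position 4-fold.
Codon 5 CCU (Pro): third position 4-fold.
Codon 6 GAG (Glu): third position 2-fold.
Four-fold degenerate third positions: 5.

5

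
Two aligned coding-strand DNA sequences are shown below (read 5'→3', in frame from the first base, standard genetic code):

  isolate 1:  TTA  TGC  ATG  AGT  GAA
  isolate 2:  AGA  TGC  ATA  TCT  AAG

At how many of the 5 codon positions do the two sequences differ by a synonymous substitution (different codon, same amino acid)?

1

Codon 1: TTA Leu / AGA Arg — nonsynonymous.
Codon 2: TGC Cys / TGC Cys — identical.
Codon 3: ATG Met / ATA Ile — nonsynonymous.
Codon 4: AGT Ser / TCT Ser — synonymous.
Codon 5: GAA Glu / AAG Lys — nonsynonymous.
Synonymous differences: 1.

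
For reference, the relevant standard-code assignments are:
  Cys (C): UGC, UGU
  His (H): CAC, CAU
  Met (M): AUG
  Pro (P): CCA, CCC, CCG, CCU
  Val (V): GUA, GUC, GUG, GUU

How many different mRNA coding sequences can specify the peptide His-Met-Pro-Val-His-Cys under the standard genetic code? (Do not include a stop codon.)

His: 2 codons.
Met: 1 codon.
Pro: 4 codons.
Val: 4 codons.
His: 2 codons.
Cys: 2 codons.
2 × 1 × 4 × 4 × 2 × 2 = 128.

128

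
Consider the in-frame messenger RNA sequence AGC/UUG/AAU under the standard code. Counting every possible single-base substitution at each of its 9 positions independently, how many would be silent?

4

Codon 1 (AGC, Ser): 1 synonymous substitution.
Codon 2 (UUG, Leu): 2 synonymous substitutions.
Codon 3 (AAU, Asn): 1 synonymous substitution.
Total: 1 + 2 + 1 = 4.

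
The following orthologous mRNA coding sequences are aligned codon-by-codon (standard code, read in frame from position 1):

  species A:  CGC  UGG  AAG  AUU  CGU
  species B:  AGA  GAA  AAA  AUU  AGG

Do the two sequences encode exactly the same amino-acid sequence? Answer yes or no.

no

Codon 1: CGC Arg / AGA Arg — synonymous.
Codon 2: UGG Trp / GAA Glu — nonsynonymous.
Codon 3: AAG Lys / AAA Lys — synonymous.
Codon 4: AUU Ile / AUU Ile — identical.
Codon 5: CGU Arg / AGG Arg — synonymous.
Nonsynonymous differences: 1 → different protein.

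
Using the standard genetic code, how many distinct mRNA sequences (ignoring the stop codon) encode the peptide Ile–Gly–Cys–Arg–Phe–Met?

288

Ile: 3 codons.
Gly: 4 codons.
Cys: 2 codons.
Arg: 6 codons.
Phe: 2 codons.
Met: 1 codon.
3 × 4 × 2 × 6 × 2 × 1 = 288.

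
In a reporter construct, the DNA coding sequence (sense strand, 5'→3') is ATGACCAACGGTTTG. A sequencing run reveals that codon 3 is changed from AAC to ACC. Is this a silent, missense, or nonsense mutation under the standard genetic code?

missense

Position 8 falls in codon 3: AAC → Asn.
After the substitution the codon is ACC → Thr.
Asn ≠ Thr, so this is a missense mutation.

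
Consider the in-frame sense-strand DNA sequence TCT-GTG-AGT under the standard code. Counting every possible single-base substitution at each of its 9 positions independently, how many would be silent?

7

Codon 1 (TCT, Ser): 3 synonymous substitutions.
Codon 2 (GTG, Val): 3 synonymous substitutions.
Codon 3 (AGT, Ser): 1 synonymous substitution.
Total: 3 + 3 + 1 = 7.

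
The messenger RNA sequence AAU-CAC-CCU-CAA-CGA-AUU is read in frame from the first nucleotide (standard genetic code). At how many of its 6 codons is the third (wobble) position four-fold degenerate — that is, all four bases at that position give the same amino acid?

2

Codon 1 AAU (Asn): third position 2-fold.
Codon 2 CAC (His): third position 2-fold.
Codon 3 CCU (Pro): third position 4-fold.
Codon 4 CAA (Gln): third position 2-fold.
Codon 5 CGA (Arg): third position 4-fold.
Codon 6 AUU (Ile): third position 3-fold.
Four-fold degenerate third positions: 2.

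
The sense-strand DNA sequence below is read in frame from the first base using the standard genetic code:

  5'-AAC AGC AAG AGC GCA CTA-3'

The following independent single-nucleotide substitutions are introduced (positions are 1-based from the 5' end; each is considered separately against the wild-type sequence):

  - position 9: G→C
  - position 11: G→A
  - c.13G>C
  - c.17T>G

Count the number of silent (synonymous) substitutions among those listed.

0

Codon 3: AAG (Lys) → AAC (Asn) — missense.
Codon 4: AGC (Ser) → AAC (Asn) — missense.
Codon 5: GCA (Ala) → CCA (Pro) — missense.
Codon 6: CTA (Leu) → CGA (Arg) — missense.
Synonymous: 0 of 4.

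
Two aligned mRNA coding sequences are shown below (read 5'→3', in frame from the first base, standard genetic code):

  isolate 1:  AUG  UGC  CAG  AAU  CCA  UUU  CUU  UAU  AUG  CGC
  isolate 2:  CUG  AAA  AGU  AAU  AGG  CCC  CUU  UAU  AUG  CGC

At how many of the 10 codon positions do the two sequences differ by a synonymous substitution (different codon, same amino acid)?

Codon 1: AUG Met / CUG Leu — nonsynonymous.
Codon 2: UGC Cys / AAA Lys — nonsynonymous.
Codon 3: CAG Gln / AGU Ser — nonsynonymous.
Codon 4: AAU Asn / AAU Asn — identical.
Codon 5: CCA Pro / AGG Arg — nonsynonymous.
Codon 6: UUU Phe / CCC Pro — nonsynonymous.
Codon 7: CUU Leu / CUU Leu — identical.
Codon 8: UAU Tyr / UAU Tyr — identical.
Codon 9: AUG Met / AUG Met — identical.
Codon 10: CGC Arg / CGC Arg — identical.
Synonymous differences: 0.

0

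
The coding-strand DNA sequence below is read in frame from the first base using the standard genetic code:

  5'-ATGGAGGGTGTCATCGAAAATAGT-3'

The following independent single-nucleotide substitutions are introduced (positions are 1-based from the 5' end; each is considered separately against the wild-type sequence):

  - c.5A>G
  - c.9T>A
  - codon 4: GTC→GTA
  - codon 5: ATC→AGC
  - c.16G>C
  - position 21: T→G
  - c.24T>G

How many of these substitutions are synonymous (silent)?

Codon 2: GAG (Glu) → GGG (Gly) — missense.
Codon 3: GGT (Gly) → GGA (Gly) — synonymous.
Codon 4: GTC (Val) → GTA (Val) — synonymous.
Codon 5: ATC (Ile) → AGC (Ser) — missense.
Codon 6: GAA (Glu) → CAA (Gln) — missense.
Codon 7: AAT (Asn) → AAG (Lys) — missense.
Codon 8: AGT (Ser) → AGG (Arg) — missense.
Synonymous: 2 of 7.

2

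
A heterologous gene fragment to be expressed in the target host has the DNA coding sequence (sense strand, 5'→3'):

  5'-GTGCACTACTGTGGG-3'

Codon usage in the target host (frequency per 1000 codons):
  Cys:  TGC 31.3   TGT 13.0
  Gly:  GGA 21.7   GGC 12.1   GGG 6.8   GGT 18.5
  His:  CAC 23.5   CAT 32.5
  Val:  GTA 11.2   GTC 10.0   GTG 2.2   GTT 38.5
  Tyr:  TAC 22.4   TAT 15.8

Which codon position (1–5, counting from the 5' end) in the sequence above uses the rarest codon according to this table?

Codon 1 GTG (Val): 2.2 per 1000.
Codon 2 CAC (His): 23.5 per 1000.
Codon 3 TAC (Tyr): 22.4 per 1000.
Codon 4 TGT (Cys): 13.0 per 1000.
Codon 5 GGG (Gly): 6.8 per 1000.
Lowest frequency is 2.2 at codon 1.

1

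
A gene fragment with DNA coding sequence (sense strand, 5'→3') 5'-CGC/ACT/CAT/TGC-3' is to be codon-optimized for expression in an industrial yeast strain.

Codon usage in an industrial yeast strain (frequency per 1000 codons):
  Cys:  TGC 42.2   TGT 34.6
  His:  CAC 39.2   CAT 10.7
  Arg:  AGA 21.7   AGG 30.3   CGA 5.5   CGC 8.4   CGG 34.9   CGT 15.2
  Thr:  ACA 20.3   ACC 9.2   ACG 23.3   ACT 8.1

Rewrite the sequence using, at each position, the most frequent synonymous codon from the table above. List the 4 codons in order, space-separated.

CGG ACG CAC TGC

Codon 1 (Arg): best is CGG at 34.9.
Codon 2 (Thr): best is ACG at 23.3.
Codon 3 (His): best is CAC at 39.2.
Codon 4 (Cys): best is TGC at 42.2.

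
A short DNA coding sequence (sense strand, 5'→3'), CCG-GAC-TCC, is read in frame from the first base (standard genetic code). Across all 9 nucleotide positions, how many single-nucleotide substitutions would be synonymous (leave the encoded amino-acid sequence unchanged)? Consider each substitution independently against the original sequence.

Codon 1 (CCG, Pro): 3 synonymous substitutions.
Codon 2 (GAC, Asp): 1 synonymous substitution.
Codon 3 (TCC, Ser): 3 synonymous substitutions.
Total: 3 + 1 + 3 = 7.

7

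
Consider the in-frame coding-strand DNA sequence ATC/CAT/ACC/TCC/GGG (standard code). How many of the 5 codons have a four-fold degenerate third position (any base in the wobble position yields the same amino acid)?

3

Codon 1 ATC (Ile): third position 3-fold.
Codon 2 CAT (His): third position 2-fold.
Codon 3 ACC (Thr): third position 4-fold.
Codon 4 TCC (Ser): third position 4-fold.
Codon 5 GGG (Gly): third position 4-fold.
Four-fold degenerate third positions: 3.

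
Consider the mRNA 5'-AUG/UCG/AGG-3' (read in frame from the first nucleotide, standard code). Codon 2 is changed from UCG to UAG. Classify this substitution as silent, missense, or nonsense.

Position 5 falls in codon 2: UCG → Ser.
After the substitution the codon is UAG → Stop.
The new codon is a stop codon, so this is a nonsense mutation.

nonsense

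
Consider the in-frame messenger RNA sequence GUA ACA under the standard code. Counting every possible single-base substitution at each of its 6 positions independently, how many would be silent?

6

Codon 1 (GUA, Val): 3 synonymous substitutions.
Codon 2 (ACA, Thr): 3 synonymous substitutions.
Total: 3 + 3 = 6.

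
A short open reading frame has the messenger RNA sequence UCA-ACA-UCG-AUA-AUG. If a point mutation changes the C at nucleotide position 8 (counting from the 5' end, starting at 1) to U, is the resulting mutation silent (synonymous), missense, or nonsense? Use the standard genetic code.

Position 8 falls in codon 3: UCG → Ser.
After the substitution the codon is UUG → Leu.
Ser ≠ Leu, so this is a missense mutation.

missense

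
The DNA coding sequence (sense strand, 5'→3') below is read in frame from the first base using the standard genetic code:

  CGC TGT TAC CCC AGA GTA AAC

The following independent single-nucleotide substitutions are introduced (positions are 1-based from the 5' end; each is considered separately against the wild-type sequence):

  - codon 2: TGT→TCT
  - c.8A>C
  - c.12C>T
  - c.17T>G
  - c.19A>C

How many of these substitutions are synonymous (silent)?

1

Codon 2: TGT (Cys) → TCT (Ser) — missense.
Codon 3: TAC (Tyr) → TCC (Ser) — missense.
Codon 4: CCC (Pro) → CCT (Pro) — synonymous.
Codon 6: GTA (Val) → GGA (Gly) — missense.
Codon 7: AAC (Asn) → CAC (His) — missense.
Synonymous: 1 of 5.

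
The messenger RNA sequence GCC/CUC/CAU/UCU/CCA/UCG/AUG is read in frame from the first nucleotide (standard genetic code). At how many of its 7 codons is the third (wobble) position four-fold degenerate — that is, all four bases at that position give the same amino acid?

5

Codon 1 GCC (Ala): third position 4-fold.
Codon 2 CUC (Leu): third position 4-fold.
Codon 3 CAU (His): third position 2-fold.
Codon 4 UCU (Ser): third position 4-fold.
Codon 5 CCA (Pro): third position 4-fold.
Codon 6 UCG (Ser): third position 4-fold.
Codon 7 AUG (Met): third position 1-fold.
Four-fold degenerate third positions: 5.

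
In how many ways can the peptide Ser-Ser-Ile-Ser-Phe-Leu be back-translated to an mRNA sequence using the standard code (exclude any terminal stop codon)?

7776

Ser: 6 codons.
Ser: 6 codons.
Ile: 3 codons.
Ser: 6 codons.
Phe: 2 codons.
Leu: 6 codons.
6 × 6 × 3 × 6 × 2 × 6 = 7776.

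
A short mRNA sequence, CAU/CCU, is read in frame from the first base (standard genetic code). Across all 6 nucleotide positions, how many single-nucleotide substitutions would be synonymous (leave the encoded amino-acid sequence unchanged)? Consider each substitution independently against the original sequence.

Codon 1 (CAU, His): 1 synonymous substitution.
Codon 2 (CCU, Pro): 3 synonymous substitutions.
Total: 1 + 3 = 4.

4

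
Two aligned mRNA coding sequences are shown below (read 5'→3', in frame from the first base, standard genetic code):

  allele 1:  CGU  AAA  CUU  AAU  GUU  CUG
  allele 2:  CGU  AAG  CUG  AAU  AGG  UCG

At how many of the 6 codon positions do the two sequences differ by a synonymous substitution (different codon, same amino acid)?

2

Codon 1: CGU Arg / CGU Arg — identical.
Codon 2: AAA Lys / AAG Lys — synonymous.
Codon 3: CUU Leu / CUG Leu — synonymous.
Codon 4: AAU Asn / AAU Asn — identical.
Codon 5: GUU Val / AGG Arg — nonsynonymous.
Codon 6: CUG Leu / UCG Ser — nonsynonymous.
Synonymous differences: 2.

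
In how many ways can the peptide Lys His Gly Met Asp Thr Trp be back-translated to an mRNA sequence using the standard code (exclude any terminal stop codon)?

Lys: 2 codons.
His: 2 codons.
Gly: 4 codons.
Met: 1 codon.
Asp: 2 codons.
Thr: 4 codons.
Trp: 1 codon.
2 × 2 × 4 × 1 × 2 × 4 × 1 = 128.

128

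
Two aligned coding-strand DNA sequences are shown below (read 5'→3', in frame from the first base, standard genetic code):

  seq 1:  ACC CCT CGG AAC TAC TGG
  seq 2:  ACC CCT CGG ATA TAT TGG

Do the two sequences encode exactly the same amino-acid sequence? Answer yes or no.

no

Codon 1: ACC Thr / ACC Thr — identical.
Codon 2: CCT Pro / CCT Pro — identical.
Codon 3: CGG Arg / CGG Arg — identical.
Codon 4: AAC Asn / ATA Ile — nonsynonymous.
Codon 5: TAC Tyr / TAT Tyr — synonymous.
Codon 6: TGG Trp / TGG Trp — identical.
Nonsynonymous differences: 1 → different protein.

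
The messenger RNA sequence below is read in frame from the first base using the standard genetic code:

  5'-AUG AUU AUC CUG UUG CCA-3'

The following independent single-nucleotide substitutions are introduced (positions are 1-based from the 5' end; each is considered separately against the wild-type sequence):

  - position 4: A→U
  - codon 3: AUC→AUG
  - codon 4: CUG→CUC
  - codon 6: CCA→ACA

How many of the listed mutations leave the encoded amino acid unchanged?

Codon 2: AUU (Ile) → UUU (Phe) — missense.
Codon 3: AUC (Ile) → AUG (Met) — missense.
Codon 4: CUG (Leu) → CUC (Leu) — synonymous.
Codon 6: CCA (Pro) → ACA (Thr) — missense.
Synonymous: 1 of 4.

1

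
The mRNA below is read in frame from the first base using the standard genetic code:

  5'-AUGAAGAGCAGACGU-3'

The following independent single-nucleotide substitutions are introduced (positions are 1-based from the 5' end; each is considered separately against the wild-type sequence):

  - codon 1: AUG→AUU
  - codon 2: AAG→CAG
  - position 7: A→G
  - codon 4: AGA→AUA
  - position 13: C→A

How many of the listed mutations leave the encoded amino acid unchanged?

Codon 1: AUG (Met) → AUU (Ile) — missense.
Codon 2: AAG (Lys) → CAG (Gln) — missense.
Codon 3: AGC (Ser) → GGC (Gly) — missense.
Codon 4: AGA (Arg) → AUA (Ile) — missense.
Codon 5: CGU (Arg) → AGU (Ser) — missense.
Synonymous: 0 of 5.

0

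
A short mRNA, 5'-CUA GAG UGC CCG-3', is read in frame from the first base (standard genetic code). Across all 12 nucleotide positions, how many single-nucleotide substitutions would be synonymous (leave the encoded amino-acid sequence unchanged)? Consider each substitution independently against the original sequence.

9

Codon 1 (CUA, Leu): 4 synonymous substitutions.
Codon 2 (GAG, Glu): 1 synonymous substitution.
Codon 3 (UGC, Cys): 1 synonymous substitution.
Codon 4 (CCG, Pro): 3 synonymous substitutions.
Total: 4 + 1 + 1 + 3 = 9.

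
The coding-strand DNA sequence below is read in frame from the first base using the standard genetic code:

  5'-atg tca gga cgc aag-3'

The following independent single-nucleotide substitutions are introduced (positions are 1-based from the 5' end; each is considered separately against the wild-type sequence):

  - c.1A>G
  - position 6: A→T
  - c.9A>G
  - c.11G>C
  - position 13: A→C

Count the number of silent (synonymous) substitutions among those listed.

2

Codon 1: ATG (Met) → GTG (Val) — missense.
Codon 2: TCA (Ser) → TCT (Ser) — synonymous.
Codon 3: GGA (Gly) → GGG (Gly) — synonymous.
Codon 4: CGC (Arg) → CCC (Pro) — missense.
Codon 5: AAG (Lys) → CAG (Gln) — missense.
Synonymous: 2 of 5.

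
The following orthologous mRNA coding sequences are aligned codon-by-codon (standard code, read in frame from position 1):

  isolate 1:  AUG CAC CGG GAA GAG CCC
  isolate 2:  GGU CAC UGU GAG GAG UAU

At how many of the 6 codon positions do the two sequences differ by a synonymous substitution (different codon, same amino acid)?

Codon 1: AUG Met / GGU Gly — nonsynonymous.
Codon 2: CAC His / CAC His — identical.
Codon 3: CGG Arg / UGU Cys — nonsynonymous.
Codon 4: GAA Glu / GAG Glu — synonymous.
Codon 5: GAG Glu / GAG Glu — identical.
Codon 6: CCC Pro / UAU Tyr — nonsynonymous.
Synonymous differences: 1.

1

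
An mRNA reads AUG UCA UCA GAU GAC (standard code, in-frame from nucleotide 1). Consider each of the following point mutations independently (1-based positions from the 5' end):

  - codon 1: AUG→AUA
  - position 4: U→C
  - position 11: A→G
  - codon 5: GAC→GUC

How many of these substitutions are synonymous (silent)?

0

Codon 1: AUG (Met) → AUA (Ile) — missense.
Codon 2: UCA (Ser) → CCA (Pro) — missense.
Codon 4: GAU (Asp) → GGU (Gly) — missense.
Codon 5: GAC (Asp) → GUC (Val) — missense.
Synonymous: 0 of 4.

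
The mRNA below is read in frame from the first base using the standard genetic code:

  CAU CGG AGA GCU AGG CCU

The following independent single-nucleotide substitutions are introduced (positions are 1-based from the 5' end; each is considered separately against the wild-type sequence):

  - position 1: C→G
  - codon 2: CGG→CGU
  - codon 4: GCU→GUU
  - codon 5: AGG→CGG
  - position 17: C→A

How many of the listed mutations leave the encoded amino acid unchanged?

Codon 1: CAU (His) → GAU (Asp) — missense.
Codon 2: CGG (Arg) → CGU (Arg) — synonymous.
Codon 4: GCU (Ala) → GUU (Val) — missense.
Codon 5: AGG (Arg) → CGG (Arg) — synonymous.
Codon 6: CCU (Pro) → CAU (His) — missense.
Synonymous: 2 of 5.

2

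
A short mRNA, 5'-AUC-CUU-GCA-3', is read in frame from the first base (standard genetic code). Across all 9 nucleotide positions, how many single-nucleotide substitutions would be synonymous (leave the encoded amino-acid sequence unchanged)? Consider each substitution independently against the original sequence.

Codon 1 (AUC, Ile): 2 synonymous substitutions.
Codon 2 (CUU, Leu): 3 synonymous substitutions.
Codon 3 (GCA, Ala): 3 synonymous substitutions.
Total: 2 + 3 + 3 = 8.

8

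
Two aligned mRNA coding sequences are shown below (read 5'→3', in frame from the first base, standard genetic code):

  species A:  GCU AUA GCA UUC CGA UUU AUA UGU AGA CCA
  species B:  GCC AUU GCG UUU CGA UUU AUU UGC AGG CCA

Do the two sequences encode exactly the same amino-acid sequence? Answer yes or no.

Codon 1: GCU Ala / GCC Ala — synonymous.
Codon 2: AUA Ile / AUU Ile — synonymous.
Codon 3: GCA Ala / GCG Ala — synonymous.
Codon 4: UUC Phe / UUU Phe — synonymous.
Codon 5: CGA Arg / CGA Arg — identical.
Codon 6: UUU Phe / UUU Phe — identical.
Codon 7: AUA Ile / AUU Ile — synonymous.
Codon 8: UGU Cys / UGC Cys — synonymous.
Codon 9: AGA Arg / AGG Arg — synonymous.
Codon 10: CCA Pro / CCA Pro — identical.
Nonsynonymous differences: 0 → same protein.

yes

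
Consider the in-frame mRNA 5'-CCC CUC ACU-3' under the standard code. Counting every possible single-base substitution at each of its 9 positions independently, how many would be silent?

9

Codon 1 (CCC, Pro): 3 synonymous substitutions.
Codon 2 (CUC, Leu): 3 synonymous substitutions.
Codon 3 (ACU, Thr): 3 synonymous substitutions.
Total: 3 + 3 + 3 = 9.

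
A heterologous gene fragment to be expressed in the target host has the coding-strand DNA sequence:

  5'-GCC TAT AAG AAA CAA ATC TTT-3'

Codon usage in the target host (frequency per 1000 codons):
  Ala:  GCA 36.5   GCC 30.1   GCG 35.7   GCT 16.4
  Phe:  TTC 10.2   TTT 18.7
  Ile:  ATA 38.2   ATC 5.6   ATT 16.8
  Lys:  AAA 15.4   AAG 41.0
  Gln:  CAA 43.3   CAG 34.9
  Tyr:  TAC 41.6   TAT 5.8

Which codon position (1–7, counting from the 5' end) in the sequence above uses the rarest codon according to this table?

Codon 1 GCC (Ala): 30.1 per 1000.
Codon 2 TAT (Tyr): 5.8 per 1000.
Codon 3 AAG (Lys): 41.0 per 1000.
Codon 4 AAA (Lys): 15.4 per 1000.
Codon 5 CAA (Gln): 43.3 per 1000.
Codon 6 ATC (Ile): 5.6 per 1000.
Codon 7 TTT (Phe): 18.7 per 1000.
Lowest frequency is 5.6 at codon 6.

6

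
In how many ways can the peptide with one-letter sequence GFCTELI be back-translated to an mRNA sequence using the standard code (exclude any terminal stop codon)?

Gly: 4 codons.
Phe: 2 codons.
Cys: 2 codons.
Thr: 4 codons.
Glu: 2 codons.
Leu: 6 codons.
Ile: 3 codons.
4 × 2 × 2 × 4 × 2 × 6 × 3 = 2304.

2304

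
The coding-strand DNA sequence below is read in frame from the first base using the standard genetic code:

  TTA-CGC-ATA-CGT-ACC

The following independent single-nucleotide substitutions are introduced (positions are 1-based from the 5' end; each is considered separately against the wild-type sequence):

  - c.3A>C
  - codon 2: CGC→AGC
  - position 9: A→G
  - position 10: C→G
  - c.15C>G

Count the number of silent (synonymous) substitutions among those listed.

1

Codon 1: TTA (Leu) → TTC (Phe) — missense.
Codon 2: CGC (Arg) → AGC (Ser) — missense.
Codon 3: ATA (Ile) → ATG (Met) — missense.
Codon 4: CGT (Arg) → GGT (Gly) — missense.
Codon 5: ACC (Thr) → ACG (Thr) — synonymous.
Synonymous: 1 of 5.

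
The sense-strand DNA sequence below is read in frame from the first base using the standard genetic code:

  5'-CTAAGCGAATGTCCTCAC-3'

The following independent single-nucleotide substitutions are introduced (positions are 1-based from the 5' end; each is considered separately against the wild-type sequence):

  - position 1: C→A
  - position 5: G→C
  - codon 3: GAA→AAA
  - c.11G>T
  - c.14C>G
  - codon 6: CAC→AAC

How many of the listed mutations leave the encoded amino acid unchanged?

Codon 1: CTA (Leu) → ATA (Ile) — missense.
Codon 2: AGC (Ser) → ACC (Thr) — missense.
Codon 3: GAA (Glu) → AAA (Lys) — missense.
Codon 4: TGT (Cys) → TTT (Phe) — missense.
Codon 5: CCT (Pro) → CGT (Arg) — missense.
Codon 6: CAC (His) → AAC (Asn) — missense.
Synonymous: 0 of 6.

0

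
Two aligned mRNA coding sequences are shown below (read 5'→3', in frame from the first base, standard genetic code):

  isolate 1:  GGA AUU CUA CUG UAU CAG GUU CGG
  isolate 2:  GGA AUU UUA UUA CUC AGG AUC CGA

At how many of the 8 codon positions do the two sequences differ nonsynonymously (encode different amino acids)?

3

Codon 1: GGA Gly / GGA Gly — identical.
Codon 2: AUU Ile / AUU Ile — identical.
Codon 3: CUA Leu / UUA Leu — synonymous.
Codon 4: CUG Leu / UUA Leu — synonymous.
Codon 5: UAU Tyr / CUC Leu — nonsynonymous.
Codon 6: CAG Gln / AGG Arg — nonsynonymous.
Codon 7: GUU Val / AUC Ile — nonsynonymous.
Codon 8: CGG Arg / CGA Arg — synonymous.
Nonsynonymous differences: 3.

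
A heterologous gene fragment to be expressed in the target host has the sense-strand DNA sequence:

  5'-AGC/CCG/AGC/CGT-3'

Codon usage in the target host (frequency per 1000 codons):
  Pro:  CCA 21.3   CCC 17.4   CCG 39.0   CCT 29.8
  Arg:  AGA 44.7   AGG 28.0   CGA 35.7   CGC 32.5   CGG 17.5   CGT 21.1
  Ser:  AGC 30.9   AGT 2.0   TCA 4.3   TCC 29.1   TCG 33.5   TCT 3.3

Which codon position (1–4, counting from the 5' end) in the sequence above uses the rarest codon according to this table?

Codon 1 AGC (Ser): 30.9 per 1000.
Codon 2 CCG (Pro): 39.0 per 1000.
Codon 3 AGC (Ser): 30.9 per 1000.
Codon 4 CGT (Arg): 21.1 per 1000.
Lowest frequency is 21.1 at codon 4.

4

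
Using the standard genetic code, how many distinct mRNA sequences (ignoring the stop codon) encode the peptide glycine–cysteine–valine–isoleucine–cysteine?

Gly: 4 codons.
Cys: 2 codons.
Val: 4 codons.
Ile: 3 codons.
Cys: 2 codons.
4 × 2 × 4 × 3 × 2 = 192.

192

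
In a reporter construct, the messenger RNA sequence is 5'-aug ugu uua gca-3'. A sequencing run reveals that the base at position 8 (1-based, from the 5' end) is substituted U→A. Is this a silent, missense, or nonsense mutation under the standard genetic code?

nonsense

Position 8 falls in codon 3: UUA → Leu.
After the substitution the codon is UAA → Stop.
The new codon is a stop codon, so this is a nonsense mutation.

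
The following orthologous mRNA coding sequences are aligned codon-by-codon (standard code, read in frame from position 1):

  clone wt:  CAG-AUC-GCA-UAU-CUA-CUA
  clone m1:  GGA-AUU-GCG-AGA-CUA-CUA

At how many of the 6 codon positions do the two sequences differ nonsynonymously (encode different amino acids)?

Codon 1: CAG Gln / GGA Gly — nonsynonymous.
Codon 2: AUC Ile / AUU Ile — synonymous.
Codon 3: GCA Ala / GCG Ala — synonymous.
Codon 4: UAU Tyr / AGA Arg — nonsynonymous.
Codon 5: CUA Leu / CUA Leu — identical.
Codon 6: CUA Leu / CUA Leu — identical.
Nonsynonymous differences: 2.

2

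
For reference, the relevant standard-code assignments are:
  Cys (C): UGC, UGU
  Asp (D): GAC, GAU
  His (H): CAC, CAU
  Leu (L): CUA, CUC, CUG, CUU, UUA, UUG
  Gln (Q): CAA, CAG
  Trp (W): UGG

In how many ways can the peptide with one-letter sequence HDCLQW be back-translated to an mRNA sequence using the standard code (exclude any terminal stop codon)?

His: 2 codons.
Asp: 2 codons.
Cys: 2 codons.
Leu: 6 codons.
Gln: 2 codons.
Trp: 1 codon.
2 × 2 × 2 × 6 × 2 × 1 = 96.

96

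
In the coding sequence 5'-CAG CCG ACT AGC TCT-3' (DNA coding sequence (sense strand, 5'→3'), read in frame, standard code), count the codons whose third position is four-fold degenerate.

Codon 1 CAG (Gln): third position 2-fold.
Codon 2 CCG (Pro): third position 4-fold.
Codon 3 ACT (Thr): third position 4-fold.
Codon 4 AGC (Ser): third position 2-fold.
Codon 5 TCT (Ser): third position 4-fold.
Four-fold degenerate third positions: 3.

3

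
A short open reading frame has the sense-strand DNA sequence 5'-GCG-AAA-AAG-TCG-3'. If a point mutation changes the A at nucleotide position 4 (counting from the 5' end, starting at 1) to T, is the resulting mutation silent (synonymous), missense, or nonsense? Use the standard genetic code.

Position 4 falls in codon 2: AAA → Lys.
After the substitution the codon is TAA → Stop.
The new codon is a stop codon, so this is a nonsense mutation.

nonsense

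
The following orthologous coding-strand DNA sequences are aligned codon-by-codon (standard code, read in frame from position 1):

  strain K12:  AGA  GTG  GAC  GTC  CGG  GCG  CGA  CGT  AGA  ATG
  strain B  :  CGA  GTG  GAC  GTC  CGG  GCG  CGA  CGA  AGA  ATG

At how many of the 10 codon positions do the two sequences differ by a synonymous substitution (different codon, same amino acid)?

Codon 1: AGA Arg / CGA Arg — synonymous.
Codon 2: GTG Val / GTG Val — identical.
Codon 3: GAC Asp / GAC Asp — identical.
Codon 4: GTC Val / GTC Val — identical.
Codon 5: CGG Arg / CGG Arg — identical.
Codon 6: GCG Ala / GCG Ala — identical.
Codon 7: CGA Arg / CGA Arg — identical.
Codon 8: CGT Arg / CGA Arg — synonymous.
Codon 9: AGA Arg / AGA Arg — identical.
Codon 10: ATG Met / ATG Met — identical.
Synonymous differences: 2.

2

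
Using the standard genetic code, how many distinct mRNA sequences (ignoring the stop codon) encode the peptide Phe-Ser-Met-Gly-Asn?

Phe: 2 codons.
Ser: 6 codons.
Met: 1 codon.
Gly: 4 codons.
Asn: 2 codons.
2 × 6 × 1 × 4 × 2 = 96.

96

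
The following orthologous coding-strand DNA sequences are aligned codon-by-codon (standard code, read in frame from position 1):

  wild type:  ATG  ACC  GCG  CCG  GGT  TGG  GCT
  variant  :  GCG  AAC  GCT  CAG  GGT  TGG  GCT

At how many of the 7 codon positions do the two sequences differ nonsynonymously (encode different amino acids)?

Codon 1: ATG Met / GCG Ala — nonsynonymous.
Codon 2: ACC Thr / AAC Asn — nonsynonymous.
Codon 3: GCG Ala / GCT Ala — synonymous.
Codon 4: CCG Pro / CAG Gln — nonsynonymous.
Codon 5: GGT Gly / GGT Gly — identical.
Codon 6: TGG Trp / TGG Trp — identical.
Codon 7: GCT Ala / GCT Ala — identical.
Nonsynonymous differences: 3.

3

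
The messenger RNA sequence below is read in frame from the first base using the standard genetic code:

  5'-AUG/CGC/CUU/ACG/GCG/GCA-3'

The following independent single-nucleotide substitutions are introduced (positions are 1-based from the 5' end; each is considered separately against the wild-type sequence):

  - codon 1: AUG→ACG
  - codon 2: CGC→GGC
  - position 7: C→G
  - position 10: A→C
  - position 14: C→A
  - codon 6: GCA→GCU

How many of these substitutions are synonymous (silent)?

1

Codon 1: AUG (Met) → ACG (Thr) — missense.
Codon 2: CGC (Arg) → GGC (Gly) — missense.
Codon 3: CUU (Leu) → GUU (Val) — missense.
Codon 4: ACG (Thr) → CCG (Pro) — missense.
Codon 5: GCG (Ala) → GAG (Glu) — missense.
Codon 6: GCA (Ala) → GCU (Ala) — synonymous.
Synonymous: 1 of 6.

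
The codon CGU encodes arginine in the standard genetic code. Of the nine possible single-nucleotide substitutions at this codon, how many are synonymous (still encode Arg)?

Position 1: none → 0 synonymous.
Position 2: none → 0 synonymous.
Position 3: CGC, CGA, CGG → 3 synonymous.
Total: 0 + 0 + 3 = 3.

3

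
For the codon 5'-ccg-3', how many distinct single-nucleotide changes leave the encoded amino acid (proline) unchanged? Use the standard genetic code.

3

Position 1: none → 0 synonymous.
Position 2: none → 0 synonymous.
Position 3: CCT, CCC, CCA → 3 synonymous.
Total: 0 + 0 + 3 = 3.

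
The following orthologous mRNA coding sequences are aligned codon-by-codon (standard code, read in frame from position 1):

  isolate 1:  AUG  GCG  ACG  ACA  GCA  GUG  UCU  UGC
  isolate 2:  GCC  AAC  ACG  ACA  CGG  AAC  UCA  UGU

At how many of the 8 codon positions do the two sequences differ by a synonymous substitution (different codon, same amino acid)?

2

Codon 1: AUG Met / GCC Ala — nonsynonymous.
Codon 2: GCG Ala / AAC Asn — nonsynonymous.
Codon 3: ACG Thr / ACG Thr — identical.
Codon 4: ACA Thr / ACA Thr — identical.
Codon 5: GCA Ala / CGG Arg — nonsynonymous.
Codon 6: GUG Val / AAC Asn — nonsynonymous.
Codon 7: UCU Ser / UCA Ser — synonymous.
Codon 8: UGC Cys / UGU Cys — synonymous.
Synonymous differences: 2.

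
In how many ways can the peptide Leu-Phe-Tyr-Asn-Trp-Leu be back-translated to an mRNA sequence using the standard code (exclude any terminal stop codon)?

288

Leu: 6 codons.
Phe: 2 codons.
Tyr: 2 codons.
Asn: 2 codons.
Trp: 1 codon.
Leu: 6 codons.
6 × 2 × 2 × 2 × 1 × 6 = 288.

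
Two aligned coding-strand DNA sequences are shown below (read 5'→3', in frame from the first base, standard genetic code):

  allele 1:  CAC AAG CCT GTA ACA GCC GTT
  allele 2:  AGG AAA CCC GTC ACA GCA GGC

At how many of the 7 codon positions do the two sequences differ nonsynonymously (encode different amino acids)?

Codon 1: CAC His / AGG Arg — nonsynonymous.
Codon 2: AAG Lys / AAA Lys — synonymous.
Codon 3: CCT Pro / CCC Pro — synonymous.
Codon 4: GTA Val / GTC Val — synonymous.
Codon 5: ACA Thr / ACA Thr — identical.
Codon 6: GCC Ala / GCA Ala — synonymous.
Codon 7: GTT Val / GGC Gly — nonsynonymous.
Nonsynonymous differences: 2.

2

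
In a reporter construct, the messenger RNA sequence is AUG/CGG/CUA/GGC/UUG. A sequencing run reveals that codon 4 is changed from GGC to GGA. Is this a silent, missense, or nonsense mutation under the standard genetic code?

silent

Position 12 falls in codon 4: GGC → Gly.
After the substitution the codon is GGA → Gly.
Both encode Gly, so the change is synonymous.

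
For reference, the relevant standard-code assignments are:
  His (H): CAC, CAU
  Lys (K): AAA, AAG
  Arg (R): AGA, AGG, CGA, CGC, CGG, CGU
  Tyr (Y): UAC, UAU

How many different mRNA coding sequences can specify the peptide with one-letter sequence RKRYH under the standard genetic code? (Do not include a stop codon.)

Arg: 6 codons.
Lys: 2 codons.
Arg: 6 codons.
Tyr: 2 codons.
His: 2 codons.
6 × 2 × 6 × 2 × 2 = 288.

288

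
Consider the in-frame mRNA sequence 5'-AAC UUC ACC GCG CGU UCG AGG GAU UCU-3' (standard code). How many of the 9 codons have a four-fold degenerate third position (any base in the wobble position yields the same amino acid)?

Codon 1 AAC (Asn): third position 2-fold.
Codon 2 UUC (Phe): third position 2-fold.
Codon 3 ACC (Thr): third position 4-fold.
Codon 4 GCG (Ala): third position 4-fold.
Codon 5 CGU (Arg): third position 4-fold.
Codon 6 UCG (Ser): third position 4-fold.
Codon 7 AGG (Arg): third position 2-fold.
Codon 8 GAU (Asp): third position 2-fold.
Codon 9 UCU (Ser): third position 4-fold.
Four-fold degenerate third positions: 5.

5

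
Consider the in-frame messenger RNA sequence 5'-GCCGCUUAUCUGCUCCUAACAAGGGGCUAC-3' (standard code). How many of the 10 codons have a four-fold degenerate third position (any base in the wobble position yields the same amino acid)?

Codon 1 GCC (Ala): third position 4-fold.
Codon 2 GCU (Ala): third position 4-fold.
Codon 3 UAU (Tyr): third position 2-fold.
Codon 4 CUG (Leu): third position 4-fold.
Codon 5 CUC (Leu): third position 4-fold.
Codon 6 CUA (Leu): third position 4-fold.
Codon 7 ACA (Thr): third position 4-fold.
Codon 8 AGG (Arg): third position 2-fold.
Codon 9 GGC (Gly): third position 4-fold.
Codon 10 UAC (Tyr): third position 2-fold.
Four-fold degenerate third positions: 7.

7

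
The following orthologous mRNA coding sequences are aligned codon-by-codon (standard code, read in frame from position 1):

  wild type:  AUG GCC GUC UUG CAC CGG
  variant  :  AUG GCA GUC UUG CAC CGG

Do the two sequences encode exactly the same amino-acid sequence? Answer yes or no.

Codon 1: AUG Met / AUG Met — identical.
Codon 2: GCC Ala / GCA Ala — synonymous.
Codon 3: GUC Val / GUC Val — identical.
Codon 4: UUG Leu / UUG Leu — identical.
Codon 5: CAC His / CAC His — identical.
Codon 6: CGG Arg / CGG Arg — identical.
Nonsynonymous differences: 0 → same protein.

yes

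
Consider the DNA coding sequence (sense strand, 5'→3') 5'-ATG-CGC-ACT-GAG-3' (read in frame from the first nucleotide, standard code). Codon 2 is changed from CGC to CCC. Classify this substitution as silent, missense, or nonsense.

missense

Position 5 falls in codon 2: CGC → Arg.
After the substitution the codon is CCC → Pro.
Arg ≠ Pro, so this is a missense mutation.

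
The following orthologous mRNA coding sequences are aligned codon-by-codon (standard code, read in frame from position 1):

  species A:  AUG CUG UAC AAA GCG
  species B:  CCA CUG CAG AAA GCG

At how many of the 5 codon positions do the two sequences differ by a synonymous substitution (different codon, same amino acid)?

Codon 1: AUG Met / CCA Pro — nonsynonymous.
Codon 2: CUG Leu / CUG Leu — identical.
Codon 3: UAC Tyr / CAG Gln — nonsynonymous.
Codon 4: AAA Lys / AAA Lys — identical.
Codon 5: GCG Ala / GCG Ala — identical.
Synonymous differences: 0.

0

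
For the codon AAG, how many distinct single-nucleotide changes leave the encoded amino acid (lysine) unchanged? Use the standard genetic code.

1

Position 1: none → 0 synonymous.
Position 2: none → 0 synonymous.
Position 3: AAA → 1 synonymous.
Total: 0 + 0 + 1 = 1.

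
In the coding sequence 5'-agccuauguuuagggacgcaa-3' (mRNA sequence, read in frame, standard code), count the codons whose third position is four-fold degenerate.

Codon 1 AGC (Ser): third position 2-fold.
Codon 2 CUA (Leu): third position 4-fold.
Codon 3 UGU (Cys): third position 2-fold.
Codon 4 UUA (Leu): third position 2-fold.
Codon 5 GGG (Gly): third position 4-fold.
Codon 6 ACG (Thr): third position 4-fold.
Codon 7 CAA (Gln): third position 2-fold.
Four-fold degenerate third positions: 3.

3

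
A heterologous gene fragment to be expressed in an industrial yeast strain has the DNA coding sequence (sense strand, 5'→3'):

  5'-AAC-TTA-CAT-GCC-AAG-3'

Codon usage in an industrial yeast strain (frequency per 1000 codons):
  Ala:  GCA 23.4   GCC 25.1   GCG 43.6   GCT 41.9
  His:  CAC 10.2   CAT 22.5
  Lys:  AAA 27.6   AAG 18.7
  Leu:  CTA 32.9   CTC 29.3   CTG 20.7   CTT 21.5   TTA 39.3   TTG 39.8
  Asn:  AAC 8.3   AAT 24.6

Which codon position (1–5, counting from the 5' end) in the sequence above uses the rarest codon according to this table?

1

Codon 1 AAC (Asn): 8.3 per 1000.
Codon 2 TTA (Leu): 39.3 per 1000.
Codon 3 CAT (His): 22.5 per 1000.
Codon 4 GCC (Ala): 25.1 per 1000.
Codon 5 AAG (Lys): 18.7 per 1000.
Lowest frequency is 8.3 at codon 1.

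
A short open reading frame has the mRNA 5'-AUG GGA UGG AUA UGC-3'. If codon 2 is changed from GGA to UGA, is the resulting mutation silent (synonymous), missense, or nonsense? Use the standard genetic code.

nonsense

Position 4 falls in codon 2: GGA → Gly.
After the substitution the codon is UGA → Stop.
The new codon is a stop codon, so this is a nonsense mutation.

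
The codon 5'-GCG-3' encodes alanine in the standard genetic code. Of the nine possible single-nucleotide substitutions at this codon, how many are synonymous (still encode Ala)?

3

Position 1: none → 0 synonymous.
Position 2: none → 0 synonymous.
Position 3: GCT, GCC, GCA → 3 synonymous.
Total: 0 + 0 + 3 = 3.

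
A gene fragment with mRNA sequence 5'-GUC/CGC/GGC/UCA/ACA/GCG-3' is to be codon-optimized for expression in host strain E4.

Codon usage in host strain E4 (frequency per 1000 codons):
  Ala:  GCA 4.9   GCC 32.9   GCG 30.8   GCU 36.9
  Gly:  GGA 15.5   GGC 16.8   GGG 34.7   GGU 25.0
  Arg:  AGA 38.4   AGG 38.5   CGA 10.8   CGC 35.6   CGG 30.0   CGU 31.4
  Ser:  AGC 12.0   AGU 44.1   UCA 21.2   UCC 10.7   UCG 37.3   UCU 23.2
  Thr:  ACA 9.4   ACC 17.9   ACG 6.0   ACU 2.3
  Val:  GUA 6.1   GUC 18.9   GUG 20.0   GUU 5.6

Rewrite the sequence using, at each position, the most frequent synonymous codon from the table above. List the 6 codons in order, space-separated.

GUG AGG GGG AGU ACC GCU

Codon 1 (Val): best is GUG at 20.0.
Codon 2 (Arg): best is AGG at 38.5.
Codon 3 (Gly): best is GGG at 34.7.
Codon 4 (Ser): best is AGU at 44.1.
Codon 5 (Thr): best is ACC at 17.9.
Codon 6 (Ala): best is GCU at 36.9.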